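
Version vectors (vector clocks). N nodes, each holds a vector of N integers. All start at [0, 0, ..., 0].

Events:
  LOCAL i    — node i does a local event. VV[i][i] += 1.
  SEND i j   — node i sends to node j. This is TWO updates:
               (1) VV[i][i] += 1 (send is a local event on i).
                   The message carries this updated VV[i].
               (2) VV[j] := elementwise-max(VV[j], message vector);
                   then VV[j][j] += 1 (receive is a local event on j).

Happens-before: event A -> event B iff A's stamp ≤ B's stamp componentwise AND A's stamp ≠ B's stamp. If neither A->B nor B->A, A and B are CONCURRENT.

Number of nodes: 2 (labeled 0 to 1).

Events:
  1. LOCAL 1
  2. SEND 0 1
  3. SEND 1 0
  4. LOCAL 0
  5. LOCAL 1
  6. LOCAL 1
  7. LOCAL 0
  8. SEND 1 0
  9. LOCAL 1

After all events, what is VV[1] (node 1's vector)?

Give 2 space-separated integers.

Answer: 1 7

Derivation:
Initial: VV[0]=[0, 0]
Initial: VV[1]=[0, 0]
Event 1: LOCAL 1: VV[1][1]++ -> VV[1]=[0, 1]
Event 2: SEND 0->1: VV[0][0]++ -> VV[0]=[1, 0], msg_vec=[1, 0]; VV[1]=max(VV[1],msg_vec) then VV[1][1]++ -> VV[1]=[1, 2]
Event 3: SEND 1->0: VV[1][1]++ -> VV[1]=[1, 3], msg_vec=[1, 3]; VV[0]=max(VV[0],msg_vec) then VV[0][0]++ -> VV[0]=[2, 3]
Event 4: LOCAL 0: VV[0][0]++ -> VV[0]=[3, 3]
Event 5: LOCAL 1: VV[1][1]++ -> VV[1]=[1, 4]
Event 6: LOCAL 1: VV[1][1]++ -> VV[1]=[1, 5]
Event 7: LOCAL 0: VV[0][0]++ -> VV[0]=[4, 3]
Event 8: SEND 1->0: VV[1][1]++ -> VV[1]=[1, 6], msg_vec=[1, 6]; VV[0]=max(VV[0],msg_vec) then VV[0][0]++ -> VV[0]=[5, 6]
Event 9: LOCAL 1: VV[1][1]++ -> VV[1]=[1, 7]
Final vectors: VV[0]=[5, 6]; VV[1]=[1, 7]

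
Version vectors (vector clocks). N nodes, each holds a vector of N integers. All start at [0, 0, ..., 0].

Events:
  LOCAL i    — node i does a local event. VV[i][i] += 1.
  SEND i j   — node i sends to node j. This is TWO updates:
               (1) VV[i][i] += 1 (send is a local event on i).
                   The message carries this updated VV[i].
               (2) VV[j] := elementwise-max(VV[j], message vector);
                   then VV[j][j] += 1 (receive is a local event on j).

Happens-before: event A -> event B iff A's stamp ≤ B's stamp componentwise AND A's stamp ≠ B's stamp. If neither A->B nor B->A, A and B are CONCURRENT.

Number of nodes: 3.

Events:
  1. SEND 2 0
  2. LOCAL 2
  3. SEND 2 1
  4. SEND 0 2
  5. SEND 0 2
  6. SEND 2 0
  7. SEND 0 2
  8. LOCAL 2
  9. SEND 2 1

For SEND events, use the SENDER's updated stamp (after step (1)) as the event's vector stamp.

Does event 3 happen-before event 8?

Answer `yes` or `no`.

Initial: VV[0]=[0, 0, 0]
Initial: VV[1]=[0, 0, 0]
Initial: VV[2]=[0, 0, 0]
Event 1: SEND 2->0: VV[2][2]++ -> VV[2]=[0, 0, 1], msg_vec=[0, 0, 1]; VV[0]=max(VV[0],msg_vec) then VV[0][0]++ -> VV[0]=[1, 0, 1]
Event 2: LOCAL 2: VV[2][2]++ -> VV[2]=[0, 0, 2]
Event 3: SEND 2->1: VV[2][2]++ -> VV[2]=[0, 0, 3], msg_vec=[0, 0, 3]; VV[1]=max(VV[1],msg_vec) then VV[1][1]++ -> VV[1]=[0, 1, 3]
Event 4: SEND 0->2: VV[0][0]++ -> VV[0]=[2, 0, 1], msg_vec=[2, 0, 1]; VV[2]=max(VV[2],msg_vec) then VV[2][2]++ -> VV[2]=[2, 0, 4]
Event 5: SEND 0->2: VV[0][0]++ -> VV[0]=[3, 0, 1], msg_vec=[3, 0, 1]; VV[2]=max(VV[2],msg_vec) then VV[2][2]++ -> VV[2]=[3, 0, 5]
Event 6: SEND 2->0: VV[2][2]++ -> VV[2]=[3, 0, 6], msg_vec=[3, 0, 6]; VV[0]=max(VV[0],msg_vec) then VV[0][0]++ -> VV[0]=[4, 0, 6]
Event 7: SEND 0->2: VV[0][0]++ -> VV[0]=[5, 0, 6], msg_vec=[5, 0, 6]; VV[2]=max(VV[2],msg_vec) then VV[2][2]++ -> VV[2]=[5, 0, 7]
Event 8: LOCAL 2: VV[2][2]++ -> VV[2]=[5, 0, 8]
Event 9: SEND 2->1: VV[2][2]++ -> VV[2]=[5, 0, 9], msg_vec=[5, 0, 9]; VV[1]=max(VV[1],msg_vec) then VV[1][1]++ -> VV[1]=[5, 2, 9]
Event 3 stamp: [0, 0, 3]
Event 8 stamp: [5, 0, 8]
[0, 0, 3] <= [5, 0, 8]? True. Equal? False. Happens-before: True

Answer: yes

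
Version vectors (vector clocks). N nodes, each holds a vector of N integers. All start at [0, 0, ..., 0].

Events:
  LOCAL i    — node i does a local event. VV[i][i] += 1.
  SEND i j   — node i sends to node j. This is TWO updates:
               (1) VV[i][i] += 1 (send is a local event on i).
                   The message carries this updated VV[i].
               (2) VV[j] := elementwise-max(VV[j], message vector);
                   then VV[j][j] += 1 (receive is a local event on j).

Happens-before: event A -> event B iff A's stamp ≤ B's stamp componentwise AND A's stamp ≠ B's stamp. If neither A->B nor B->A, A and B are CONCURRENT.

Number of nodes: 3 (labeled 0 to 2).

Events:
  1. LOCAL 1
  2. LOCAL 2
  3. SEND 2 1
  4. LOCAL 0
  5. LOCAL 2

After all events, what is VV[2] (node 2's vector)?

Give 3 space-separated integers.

Initial: VV[0]=[0, 0, 0]
Initial: VV[1]=[0, 0, 0]
Initial: VV[2]=[0, 0, 0]
Event 1: LOCAL 1: VV[1][1]++ -> VV[1]=[0, 1, 0]
Event 2: LOCAL 2: VV[2][2]++ -> VV[2]=[0, 0, 1]
Event 3: SEND 2->1: VV[2][2]++ -> VV[2]=[0, 0, 2], msg_vec=[0, 0, 2]; VV[1]=max(VV[1],msg_vec) then VV[1][1]++ -> VV[1]=[0, 2, 2]
Event 4: LOCAL 0: VV[0][0]++ -> VV[0]=[1, 0, 0]
Event 5: LOCAL 2: VV[2][2]++ -> VV[2]=[0, 0, 3]
Final vectors: VV[0]=[1, 0, 0]; VV[1]=[0, 2, 2]; VV[2]=[0, 0, 3]

Answer: 0 0 3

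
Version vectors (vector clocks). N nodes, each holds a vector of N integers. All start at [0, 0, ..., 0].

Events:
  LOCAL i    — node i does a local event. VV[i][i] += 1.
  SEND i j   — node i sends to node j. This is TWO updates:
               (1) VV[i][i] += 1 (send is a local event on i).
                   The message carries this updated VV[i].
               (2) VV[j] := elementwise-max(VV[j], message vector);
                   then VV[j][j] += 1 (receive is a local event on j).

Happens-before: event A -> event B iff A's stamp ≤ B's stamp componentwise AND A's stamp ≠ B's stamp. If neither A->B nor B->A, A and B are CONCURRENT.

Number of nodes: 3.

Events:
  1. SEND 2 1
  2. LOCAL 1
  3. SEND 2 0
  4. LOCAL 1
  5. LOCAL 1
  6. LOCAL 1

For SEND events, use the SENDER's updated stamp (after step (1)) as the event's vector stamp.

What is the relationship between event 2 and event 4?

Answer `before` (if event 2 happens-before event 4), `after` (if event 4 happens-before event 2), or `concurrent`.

Initial: VV[0]=[0, 0, 0]
Initial: VV[1]=[0, 0, 0]
Initial: VV[2]=[0, 0, 0]
Event 1: SEND 2->1: VV[2][2]++ -> VV[2]=[0, 0, 1], msg_vec=[0, 0, 1]; VV[1]=max(VV[1],msg_vec) then VV[1][1]++ -> VV[1]=[0, 1, 1]
Event 2: LOCAL 1: VV[1][1]++ -> VV[1]=[0, 2, 1]
Event 3: SEND 2->0: VV[2][2]++ -> VV[2]=[0, 0, 2], msg_vec=[0, 0, 2]; VV[0]=max(VV[0],msg_vec) then VV[0][0]++ -> VV[0]=[1, 0, 2]
Event 4: LOCAL 1: VV[1][1]++ -> VV[1]=[0, 3, 1]
Event 5: LOCAL 1: VV[1][1]++ -> VV[1]=[0, 4, 1]
Event 6: LOCAL 1: VV[1][1]++ -> VV[1]=[0, 5, 1]
Event 2 stamp: [0, 2, 1]
Event 4 stamp: [0, 3, 1]
[0, 2, 1] <= [0, 3, 1]? True
[0, 3, 1] <= [0, 2, 1]? False
Relation: before

Answer: before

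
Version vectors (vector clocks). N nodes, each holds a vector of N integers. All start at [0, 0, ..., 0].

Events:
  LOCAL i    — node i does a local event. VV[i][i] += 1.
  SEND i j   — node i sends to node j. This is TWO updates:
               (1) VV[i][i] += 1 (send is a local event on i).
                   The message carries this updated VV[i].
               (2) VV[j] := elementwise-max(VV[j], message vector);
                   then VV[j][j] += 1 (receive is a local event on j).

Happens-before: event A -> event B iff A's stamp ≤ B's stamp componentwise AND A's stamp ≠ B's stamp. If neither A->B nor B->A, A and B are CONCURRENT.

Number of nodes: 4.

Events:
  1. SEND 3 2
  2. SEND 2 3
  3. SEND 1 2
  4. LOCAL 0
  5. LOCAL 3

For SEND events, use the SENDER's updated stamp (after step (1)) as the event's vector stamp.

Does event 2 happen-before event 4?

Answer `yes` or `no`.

Answer: no

Derivation:
Initial: VV[0]=[0, 0, 0, 0]
Initial: VV[1]=[0, 0, 0, 0]
Initial: VV[2]=[0, 0, 0, 0]
Initial: VV[3]=[0, 0, 0, 0]
Event 1: SEND 3->2: VV[3][3]++ -> VV[3]=[0, 0, 0, 1], msg_vec=[0, 0, 0, 1]; VV[2]=max(VV[2],msg_vec) then VV[2][2]++ -> VV[2]=[0, 0, 1, 1]
Event 2: SEND 2->3: VV[2][2]++ -> VV[2]=[0, 0, 2, 1], msg_vec=[0, 0, 2, 1]; VV[3]=max(VV[3],msg_vec) then VV[3][3]++ -> VV[3]=[0, 0, 2, 2]
Event 3: SEND 1->2: VV[1][1]++ -> VV[1]=[0, 1, 0, 0], msg_vec=[0, 1, 0, 0]; VV[2]=max(VV[2],msg_vec) then VV[2][2]++ -> VV[2]=[0, 1, 3, 1]
Event 4: LOCAL 0: VV[0][0]++ -> VV[0]=[1, 0, 0, 0]
Event 5: LOCAL 3: VV[3][3]++ -> VV[3]=[0, 0, 2, 3]
Event 2 stamp: [0, 0, 2, 1]
Event 4 stamp: [1, 0, 0, 0]
[0, 0, 2, 1] <= [1, 0, 0, 0]? False. Equal? False. Happens-before: False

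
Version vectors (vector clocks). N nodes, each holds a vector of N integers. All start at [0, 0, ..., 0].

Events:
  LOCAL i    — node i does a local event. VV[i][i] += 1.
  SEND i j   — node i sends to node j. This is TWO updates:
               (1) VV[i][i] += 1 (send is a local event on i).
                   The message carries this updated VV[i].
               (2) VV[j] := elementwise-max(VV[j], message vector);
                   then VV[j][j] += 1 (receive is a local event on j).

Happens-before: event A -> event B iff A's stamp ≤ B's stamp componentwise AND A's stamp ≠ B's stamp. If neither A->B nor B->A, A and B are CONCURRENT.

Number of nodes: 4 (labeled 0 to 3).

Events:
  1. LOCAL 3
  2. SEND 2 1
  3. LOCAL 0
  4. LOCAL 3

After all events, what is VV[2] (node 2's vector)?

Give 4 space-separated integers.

Initial: VV[0]=[0, 0, 0, 0]
Initial: VV[1]=[0, 0, 0, 0]
Initial: VV[2]=[0, 0, 0, 0]
Initial: VV[3]=[0, 0, 0, 0]
Event 1: LOCAL 3: VV[3][3]++ -> VV[3]=[0, 0, 0, 1]
Event 2: SEND 2->1: VV[2][2]++ -> VV[2]=[0, 0, 1, 0], msg_vec=[0, 0, 1, 0]; VV[1]=max(VV[1],msg_vec) then VV[1][1]++ -> VV[1]=[0, 1, 1, 0]
Event 3: LOCAL 0: VV[0][0]++ -> VV[0]=[1, 0, 0, 0]
Event 4: LOCAL 3: VV[3][3]++ -> VV[3]=[0, 0, 0, 2]
Final vectors: VV[0]=[1, 0, 0, 0]; VV[1]=[0, 1, 1, 0]; VV[2]=[0, 0, 1, 0]; VV[3]=[0, 0, 0, 2]

Answer: 0 0 1 0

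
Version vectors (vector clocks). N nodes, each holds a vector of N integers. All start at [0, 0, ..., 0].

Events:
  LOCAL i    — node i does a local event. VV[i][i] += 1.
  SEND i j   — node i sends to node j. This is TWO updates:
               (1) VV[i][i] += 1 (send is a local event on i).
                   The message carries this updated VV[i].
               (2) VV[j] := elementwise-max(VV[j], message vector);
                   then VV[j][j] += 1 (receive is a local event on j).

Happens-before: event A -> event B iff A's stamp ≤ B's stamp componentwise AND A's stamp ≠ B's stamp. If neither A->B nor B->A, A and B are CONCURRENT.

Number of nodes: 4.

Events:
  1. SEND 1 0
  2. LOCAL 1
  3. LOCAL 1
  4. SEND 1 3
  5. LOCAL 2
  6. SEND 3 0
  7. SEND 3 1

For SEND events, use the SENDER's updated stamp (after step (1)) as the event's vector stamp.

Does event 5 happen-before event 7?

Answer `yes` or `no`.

Initial: VV[0]=[0, 0, 0, 0]
Initial: VV[1]=[0, 0, 0, 0]
Initial: VV[2]=[0, 0, 0, 0]
Initial: VV[3]=[0, 0, 0, 0]
Event 1: SEND 1->0: VV[1][1]++ -> VV[1]=[0, 1, 0, 0], msg_vec=[0, 1, 0, 0]; VV[0]=max(VV[0],msg_vec) then VV[0][0]++ -> VV[0]=[1, 1, 0, 0]
Event 2: LOCAL 1: VV[1][1]++ -> VV[1]=[0, 2, 0, 0]
Event 3: LOCAL 1: VV[1][1]++ -> VV[1]=[0, 3, 0, 0]
Event 4: SEND 1->3: VV[1][1]++ -> VV[1]=[0, 4, 0, 0], msg_vec=[0, 4, 0, 0]; VV[3]=max(VV[3],msg_vec) then VV[3][3]++ -> VV[3]=[0, 4, 0, 1]
Event 5: LOCAL 2: VV[2][2]++ -> VV[2]=[0, 0, 1, 0]
Event 6: SEND 3->0: VV[3][3]++ -> VV[3]=[0, 4, 0, 2], msg_vec=[0, 4, 0, 2]; VV[0]=max(VV[0],msg_vec) then VV[0][0]++ -> VV[0]=[2, 4, 0, 2]
Event 7: SEND 3->1: VV[3][3]++ -> VV[3]=[0, 4, 0, 3], msg_vec=[0, 4, 0, 3]; VV[1]=max(VV[1],msg_vec) then VV[1][1]++ -> VV[1]=[0, 5, 0, 3]
Event 5 stamp: [0, 0, 1, 0]
Event 7 stamp: [0, 4, 0, 3]
[0, 0, 1, 0] <= [0, 4, 0, 3]? False. Equal? False. Happens-before: False

Answer: no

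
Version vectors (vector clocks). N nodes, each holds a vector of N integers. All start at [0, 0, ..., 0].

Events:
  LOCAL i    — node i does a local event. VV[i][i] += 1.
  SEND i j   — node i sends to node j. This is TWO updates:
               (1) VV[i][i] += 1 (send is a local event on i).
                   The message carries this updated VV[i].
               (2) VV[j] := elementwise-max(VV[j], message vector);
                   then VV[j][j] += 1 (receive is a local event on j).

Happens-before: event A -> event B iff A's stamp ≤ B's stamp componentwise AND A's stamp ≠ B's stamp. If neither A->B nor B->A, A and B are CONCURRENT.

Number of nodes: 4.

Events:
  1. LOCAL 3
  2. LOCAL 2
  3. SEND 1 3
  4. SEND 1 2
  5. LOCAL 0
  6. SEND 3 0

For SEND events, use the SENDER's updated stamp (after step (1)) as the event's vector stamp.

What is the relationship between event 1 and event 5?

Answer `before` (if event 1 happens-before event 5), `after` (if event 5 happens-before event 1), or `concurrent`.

Answer: concurrent

Derivation:
Initial: VV[0]=[0, 0, 0, 0]
Initial: VV[1]=[0, 0, 0, 0]
Initial: VV[2]=[0, 0, 0, 0]
Initial: VV[3]=[0, 0, 0, 0]
Event 1: LOCAL 3: VV[3][3]++ -> VV[3]=[0, 0, 0, 1]
Event 2: LOCAL 2: VV[2][2]++ -> VV[2]=[0, 0, 1, 0]
Event 3: SEND 1->3: VV[1][1]++ -> VV[1]=[0, 1, 0, 0], msg_vec=[0, 1, 0, 0]; VV[3]=max(VV[3],msg_vec) then VV[3][3]++ -> VV[3]=[0, 1, 0, 2]
Event 4: SEND 1->2: VV[1][1]++ -> VV[1]=[0, 2, 0, 0], msg_vec=[0, 2, 0, 0]; VV[2]=max(VV[2],msg_vec) then VV[2][2]++ -> VV[2]=[0, 2, 2, 0]
Event 5: LOCAL 0: VV[0][0]++ -> VV[0]=[1, 0, 0, 0]
Event 6: SEND 3->0: VV[3][3]++ -> VV[3]=[0, 1, 0, 3], msg_vec=[0, 1, 0, 3]; VV[0]=max(VV[0],msg_vec) then VV[0][0]++ -> VV[0]=[2, 1, 0, 3]
Event 1 stamp: [0, 0, 0, 1]
Event 5 stamp: [1, 0, 0, 0]
[0, 0, 0, 1] <= [1, 0, 0, 0]? False
[1, 0, 0, 0] <= [0, 0, 0, 1]? False
Relation: concurrent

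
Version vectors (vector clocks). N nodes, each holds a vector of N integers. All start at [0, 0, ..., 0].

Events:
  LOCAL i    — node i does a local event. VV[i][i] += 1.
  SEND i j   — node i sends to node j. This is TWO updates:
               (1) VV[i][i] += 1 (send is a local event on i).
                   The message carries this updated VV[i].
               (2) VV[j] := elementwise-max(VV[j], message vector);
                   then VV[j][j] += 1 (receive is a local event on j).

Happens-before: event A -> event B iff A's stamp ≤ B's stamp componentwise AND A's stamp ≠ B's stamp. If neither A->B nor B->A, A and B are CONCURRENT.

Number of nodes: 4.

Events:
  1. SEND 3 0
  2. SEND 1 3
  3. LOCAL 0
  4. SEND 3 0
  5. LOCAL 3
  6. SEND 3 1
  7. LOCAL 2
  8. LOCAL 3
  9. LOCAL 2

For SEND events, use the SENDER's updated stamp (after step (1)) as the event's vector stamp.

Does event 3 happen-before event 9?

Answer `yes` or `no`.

Answer: no

Derivation:
Initial: VV[0]=[0, 0, 0, 0]
Initial: VV[1]=[0, 0, 0, 0]
Initial: VV[2]=[0, 0, 0, 0]
Initial: VV[3]=[0, 0, 0, 0]
Event 1: SEND 3->0: VV[3][3]++ -> VV[3]=[0, 0, 0, 1], msg_vec=[0, 0, 0, 1]; VV[0]=max(VV[0],msg_vec) then VV[0][0]++ -> VV[0]=[1, 0, 0, 1]
Event 2: SEND 1->3: VV[1][1]++ -> VV[1]=[0, 1, 0, 0], msg_vec=[0, 1, 0, 0]; VV[3]=max(VV[3],msg_vec) then VV[3][3]++ -> VV[3]=[0, 1, 0, 2]
Event 3: LOCAL 0: VV[0][0]++ -> VV[0]=[2, 0, 0, 1]
Event 4: SEND 3->0: VV[3][3]++ -> VV[3]=[0, 1, 0, 3], msg_vec=[0, 1, 0, 3]; VV[0]=max(VV[0],msg_vec) then VV[0][0]++ -> VV[0]=[3, 1, 0, 3]
Event 5: LOCAL 3: VV[3][3]++ -> VV[3]=[0, 1, 0, 4]
Event 6: SEND 3->1: VV[3][3]++ -> VV[3]=[0, 1, 0, 5], msg_vec=[0, 1, 0, 5]; VV[1]=max(VV[1],msg_vec) then VV[1][1]++ -> VV[1]=[0, 2, 0, 5]
Event 7: LOCAL 2: VV[2][2]++ -> VV[2]=[0, 0, 1, 0]
Event 8: LOCAL 3: VV[3][3]++ -> VV[3]=[0, 1, 0, 6]
Event 9: LOCAL 2: VV[2][2]++ -> VV[2]=[0, 0, 2, 0]
Event 3 stamp: [2, 0, 0, 1]
Event 9 stamp: [0, 0, 2, 0]
[2, 0, 0, 1] <= [0, 0, 2, 0]? False. Equal? False. Happens-before: False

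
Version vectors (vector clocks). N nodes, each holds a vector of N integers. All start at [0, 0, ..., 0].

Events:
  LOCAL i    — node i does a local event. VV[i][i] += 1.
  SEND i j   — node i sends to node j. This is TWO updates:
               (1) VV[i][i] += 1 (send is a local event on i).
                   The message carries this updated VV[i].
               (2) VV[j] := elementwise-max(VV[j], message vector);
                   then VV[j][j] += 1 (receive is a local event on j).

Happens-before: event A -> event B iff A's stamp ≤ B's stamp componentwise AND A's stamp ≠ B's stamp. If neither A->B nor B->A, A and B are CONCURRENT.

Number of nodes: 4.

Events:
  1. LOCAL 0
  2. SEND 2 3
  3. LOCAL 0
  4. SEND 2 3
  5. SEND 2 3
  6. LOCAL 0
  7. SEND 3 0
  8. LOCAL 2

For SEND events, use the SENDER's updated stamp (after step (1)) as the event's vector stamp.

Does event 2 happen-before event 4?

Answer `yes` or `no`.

Initial: VV[0]=[0, 0, 0, 0]
Initial: VV[1]=[0, 0, 0, 0]
Initial: VV[2]=[0, 0, 0, 0]
Initial: VV[3]=[0, 0, 0, 0]
Event 1: LOCAL 0: VV[0][0]++ -> VV[0]=[1, 0, 0, 0]
Event 2: SEND 2->3: VV[2][2]++ -> VV[2]=[0, 0, 1, 0], msg_vec=[0, 0, 1, 0]; VV[3]=max(VV[3],msg_vec) then VV[3][3]++ -> VV[3]=[0, 0, 1, 1]
Event 3: LOCAL 0: VV[0][0]++ -> VV[0]=[2, 0, 0, 0]
Event 4: SEND 2->3: VV[2][2]++ -> VV[2]=[0, 0, 2, 0], msg_vec=[0, 0, 2, 0]; VV[3]=max(VV[3],msg_vec) then VV[3][3]++ -> VV[3]=[0, 0, 2, 2]
Event 5: SEND 2->3: VV[2][2]++ -> VV[2]=[0, 0, 3, 0], msg_vec=[0, 0, 3, 0]; VV[3]=max(VV[3],msg_vec) then VV[3][3]++ -> VV[3]=[0, 0, 3, 3]
Event 6: LOCAL 0: VV[0][0]++ -> VV[0]=[3, 0, 0, 0]
Event 7: SEND 3->0: VV[3][3]++ -> VV[3]=[0, 0, 3, 4], msg_vec=[0, 0, 3, 4]; VV[0]=max(VV[0],msg_vec) then VV[0][0]++ -> VV[0]=[4, 0, 3, 4]
Event 8: LOCAL 2: VV[2][2]++ -> VV[2]=[0, 0, 4, 0]
Event 2 stamp: [0, 0, 1, 0]
Event 4 stamp: [0, 0, 2, 0]
[0, 0, 1, 0] <= [0, 0, 2, 0]? True. Equal? False. Happens-before: True

Answer: yes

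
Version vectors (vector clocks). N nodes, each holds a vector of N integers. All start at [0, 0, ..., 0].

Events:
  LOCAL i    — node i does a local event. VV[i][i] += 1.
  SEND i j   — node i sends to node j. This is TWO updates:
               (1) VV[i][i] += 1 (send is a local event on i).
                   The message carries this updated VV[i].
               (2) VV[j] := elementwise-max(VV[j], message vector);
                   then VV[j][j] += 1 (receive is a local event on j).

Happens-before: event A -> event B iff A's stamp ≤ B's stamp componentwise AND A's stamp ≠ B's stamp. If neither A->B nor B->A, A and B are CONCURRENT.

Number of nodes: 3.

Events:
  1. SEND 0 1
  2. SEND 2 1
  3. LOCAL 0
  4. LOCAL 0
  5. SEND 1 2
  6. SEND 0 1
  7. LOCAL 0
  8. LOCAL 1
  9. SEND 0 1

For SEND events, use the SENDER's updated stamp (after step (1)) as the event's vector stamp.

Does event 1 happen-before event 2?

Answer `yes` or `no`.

Answer: no

Derivation:
Initial: VV[0]=[0, 0, 0]
Initial: VV[1]=[0, 0, 0]
Initial: VV[2]=[0, 0, 0]
Event 1: SEND 0->1: VV[0][0]++ -> VV[0]=[1, 0, 0], msg_vec=[1, 0, 0]; VV[1]=max(VV[1],msg_vec) then VV[1][1]++ -> VV[1]=[1, 1, 0]
Event 2: SEND 2->1: VV[2][2]++ -> VV[2]=[0, 0, 1], msg_vec=[0, 0, 1]; VV[1]=max(VV[1],msg_vec) then VV[1][1]++ -> VV[1]=[1, 2, 1]
Event 3: LOCAL 0: VV[0][0]++ -> VV[0]=[2, 0, 0]
Event 4: LOCAL 0: VV[0][0]++ -> VV[0]=[3, 0, 0]
Event 5: SEND 1->2: VV[1][1]++ -> VV[1]=[1, 3, 1], msg_vec=[1, 3, 1]; VV[2]=max(VV[2],msg_vec) then VV[2][2]++ -> VV[2]=[1, 3, 2]
Event 6: SEND 0->1: VV[0][0]++ -> VV[0]=[4, 0, 0], msg_vec=[4, 0, 0]; VV[1]=max(VV[1],msg_vec) then VV[1][1]++ -> VV[1]=[4, 4, 1]
Event 7: LOCAL 0: VV[0][0]++ -> VV[0]=[5, 0, 0]
Event 8: LOCAL 1: VV[1][1]++ -> VV[1]=[4, 5, 1]
Event 9: SEND 0->1: VV[0][0]++ -> VV[0]=[6, 0, 0], msg_vec=[6, 0, 0]; VV[1]=max(VV[1],msg_vec) then VV[1][1]++ -> VV[1]=[6, 6, 1]
Event 1 stamp: [1, 0, 0]
Event 2 stamp: [0, 0, 1]
[1, 0, 0] <= [0, 0, 1]? False. Equal? False. Happens-before: False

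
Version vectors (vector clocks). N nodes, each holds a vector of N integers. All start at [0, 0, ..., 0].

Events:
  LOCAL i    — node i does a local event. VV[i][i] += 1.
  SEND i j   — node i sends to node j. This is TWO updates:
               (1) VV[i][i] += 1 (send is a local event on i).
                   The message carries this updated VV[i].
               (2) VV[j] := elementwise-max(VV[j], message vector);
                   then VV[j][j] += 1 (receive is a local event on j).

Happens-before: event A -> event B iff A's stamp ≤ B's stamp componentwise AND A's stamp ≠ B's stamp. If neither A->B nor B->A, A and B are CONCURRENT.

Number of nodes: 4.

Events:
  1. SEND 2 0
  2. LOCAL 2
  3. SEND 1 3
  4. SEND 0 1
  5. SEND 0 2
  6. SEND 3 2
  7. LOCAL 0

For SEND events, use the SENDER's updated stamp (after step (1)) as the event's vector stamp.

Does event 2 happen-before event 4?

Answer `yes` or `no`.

Answer: no

Derivation:
Initial: VV[0]=[0, 0, 0, 0]
Initial: VV[1]=[0, 0, 0, 0]
Initial: VV[2]=[0, 0, 0, 0]
Initial: VV[3]=[0, 0, 0, 0]
Event 1: SEND 2->0: VV[2][2]++ -> VV[2]=[0, 0, 1, 0], msg_vec=[0, 0, 1, 0]; VV[0]=max(VV[0],msg_vec) then VV[0][0]++ -> VV[0]=[1, 0, 1, 0]
Event 2: LOCAL 2: VV[2][2]++ -> VV[2]=[0, 0, 2, 0]
Event 3: SEND 1->3: VV[1][1]++ -> VV[1]=[0, 1, 0, 0], msg_vec=[0, 1, 0, 0]; VV[3]=max(VV[3],msg_vec) then VV[3][3]++ -> VV[3]=[0, 1, 0, 1]
Event 4: SEND 0->1: VV[0][0]++ -> VV[0]=[2, 0, 1, 0], msg_vec=[2, 0, 1, 0]; VV[1]=max(VV[1],msg_vec) then VV[1][1]++ -> VV[1]=[2, 2, 1, 0]
Event 5: SEND 0->2: VV[0][0]++ -> VV[0]=[3, 0, 1, 0], msg_vec=[3, 0, 1, 0]; VV[2]=max(VV[2],msg_vec) then VV[2][2]++ -> VV[2]=[3, 0, 3, 0]
Event 6: SEND 3->2: VV[3][3]++ -> VV[3]=[0, 1, 0, 2], msg_vec=[0, 1, 0, 2]; VV[2]=max(VV[2],msg_vec) then VV[2][2]++ -> VV[2]=[3, 1, 4, 2]
Event 7: LOCAL 0: VV[0][0]++ -> VV[0]=[4, 0, 1, 0]
Event 2 stamp: [0, 0, 2, 0]
Event 4 stamp: [2, 0, 1, 0]
[0, 0, 2, 0] <= [2, 0, 1, 0]? False. Equal? False. Happens-before: False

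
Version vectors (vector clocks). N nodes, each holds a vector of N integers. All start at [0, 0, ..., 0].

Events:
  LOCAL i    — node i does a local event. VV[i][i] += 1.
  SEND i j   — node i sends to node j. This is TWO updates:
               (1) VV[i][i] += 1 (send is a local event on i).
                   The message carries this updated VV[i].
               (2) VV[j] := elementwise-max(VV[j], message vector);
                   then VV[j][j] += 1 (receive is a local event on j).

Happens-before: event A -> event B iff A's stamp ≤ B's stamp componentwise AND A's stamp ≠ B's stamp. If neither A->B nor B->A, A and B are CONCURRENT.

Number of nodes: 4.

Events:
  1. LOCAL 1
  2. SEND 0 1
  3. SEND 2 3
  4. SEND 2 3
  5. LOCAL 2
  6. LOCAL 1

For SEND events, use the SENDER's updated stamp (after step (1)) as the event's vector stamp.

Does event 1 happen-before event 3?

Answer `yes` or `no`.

Initial: VV[0]=[0, 0, 0, 0]
Initial: VV[1]=[0, 0, 0, 0]
Initial: VV[2]=[0, 0, 0, 0]
Initial: VV[3]=[0, 0, 0, 0]
Event 1: LOCAL 1: VV[1][1]++ -> VV[1]=[0, 1, 0, 0]
Event 2: SEND 0->1: VV[0][0]++ -> VV[0]=[1, 0, 0, 0], msg_vec=[1, 0, 0, 0]; VV[1]=max(VV[1],msg_vec) then VV[1][1]++ -> VV[1]=[1, 2, 0, 0]
Event 3: SEND 2->3: VV[2][2]++ -> VV[2]=[0, 0, 1, 0], msg_vec=[0, 0, 1, 0]; VV[3]=max(VV[3],msg_vec) then VV[3][3]++ -> VV[3]=[0, 0, 1, 1]
Event 4: SEND 2->3: VV[2][2]++ -> VV[2]=[0, 0, 2, 0], msg_vec=[0, 0, 2, 0]; VV[3]=max(VV[3],msg_vec) then VV[3][3]++ -> VV[3]=[0, 0, 2, 2]
Event 5: LOCAL 2: VV[2][2]++ -> VV[2]=[0, 0, 3, 0]
Event 6: LOCAL 1: VV[1][1]++ -> VV[1]=[1, 3, 0, 0]
Event 1 stamp: [0, 1, 0, 0]
Event 3 stamp: [0, 0, 1, 0]
[0, 1, 0, 0] <= [0, 0, 1, 0]? False. Equal? False. Happens-before: False

Answer: no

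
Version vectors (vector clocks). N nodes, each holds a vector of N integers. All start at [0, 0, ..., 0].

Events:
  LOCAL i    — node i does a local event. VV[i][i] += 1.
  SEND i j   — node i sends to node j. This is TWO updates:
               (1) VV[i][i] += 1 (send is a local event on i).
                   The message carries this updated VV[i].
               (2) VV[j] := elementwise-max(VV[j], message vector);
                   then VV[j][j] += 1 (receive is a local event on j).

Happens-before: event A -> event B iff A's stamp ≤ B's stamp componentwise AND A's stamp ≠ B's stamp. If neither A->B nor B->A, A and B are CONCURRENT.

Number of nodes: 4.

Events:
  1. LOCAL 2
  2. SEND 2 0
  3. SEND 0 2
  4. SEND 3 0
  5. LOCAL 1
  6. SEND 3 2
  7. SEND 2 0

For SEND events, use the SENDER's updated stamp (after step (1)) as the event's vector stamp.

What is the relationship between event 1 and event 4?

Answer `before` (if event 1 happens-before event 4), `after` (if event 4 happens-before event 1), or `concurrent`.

Answer: concurrent

Derivation:
Initial: VV[0]=[0, 0, 0, 0]
Initial: VV[1]=[0, 0, 0, 0]
Initial: VV[2]=[0, 0, 0, 0]
Initial: VV[3]=[0, 0, 0, 0]
Event 1: LOCAL 2: VV[2][2]++ -> VV[2]=[0, 0, 1, 0]
Event 2: SEND 2->0: VV[2][2]++ -> VV[2]=[0, 0, 2, 0], msg_vec=[0, 0, 2, 0]; VV[0]=max(VV[0],msg_vec) then VV[0][0]++ -> VV[0]=[1, 0, 2, 0]
Event 3: SEND 0->2: VV[0][0]++ -> VV[0]=[2, 0, 2, 0], msg_vec=[2, 0, 2, 0]; VV[2]=max(VV[2],msg_vec) then VV[2][2]++ -> VV[2]=[2, 0, 3, 0]
Event 4: SEND 3->0: VV[3][3]++ -> VV[3]=[0, 0, 0, 1], msg_vec=[0, 0, 0, 1]; VV[0]=max(VV[0],msg_vec) then VV[0][0]++ -> VV[0]=[3, 0, 2, 1]
Event 5: LOCAL 1: VV[1][1]++ -> VV[1]=[0, 1, 0, 0]
Event 6: SEND 3->2: VV[3][3]++ -> VV[3]=[0, 0, 0, 2], msg_vec=[0, 0, 0, 2]; VV[2]=max(VV[2],msg_vec) then VV[2][2]++ -> VV[2]=[2, 0, 4, 2]
Event 7: SEND 2->0: VV[2][2]++ -> VV[2]=[2, 0, 5, 2], msg_vec=[2, 0, 5, 2]; VV[0]=max(VV[0],msg_vec) then VV[0][0]++ -> VV[0]=[4, 0, 5, 2]
Event 1 stamp: [0, 0, 1, 0]
Event 4 stamp: [0, 0, 0, 1]
[0, 0, 1, 0] <= [0, 0, 0, 1]? False
[0, 0, 0, 1] <= [0, 0, 1, 0]? False
Relation: concurrent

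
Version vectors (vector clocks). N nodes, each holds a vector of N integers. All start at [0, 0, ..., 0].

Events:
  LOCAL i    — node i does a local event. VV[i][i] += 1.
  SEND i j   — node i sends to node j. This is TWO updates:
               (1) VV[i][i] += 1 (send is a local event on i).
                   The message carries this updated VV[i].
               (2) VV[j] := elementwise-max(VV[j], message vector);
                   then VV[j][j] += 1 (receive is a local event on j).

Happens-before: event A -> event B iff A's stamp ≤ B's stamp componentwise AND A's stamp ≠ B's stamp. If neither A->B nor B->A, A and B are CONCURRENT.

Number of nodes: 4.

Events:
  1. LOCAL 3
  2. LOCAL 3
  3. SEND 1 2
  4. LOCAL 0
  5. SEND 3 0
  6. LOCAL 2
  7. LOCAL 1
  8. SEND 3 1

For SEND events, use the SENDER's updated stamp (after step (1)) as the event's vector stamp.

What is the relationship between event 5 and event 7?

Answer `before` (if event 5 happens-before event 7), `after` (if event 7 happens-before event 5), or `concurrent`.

Answer: concurrent

Derivation:
Initial: VV[0]=[0, 0, 0, 0]
Initial: VV[1]=[0, 0, 0, 0]
Initial: VV[2]=[0, 0, 0, 0]
Initial: VV[3]=[0, 0, 0, 0]
Event 1: LOCAL 3: VV[3][3]++ -> VV[3]=[0, 0, 0, 1]
Event 2: LOCAL 3: VV[3][3]++ -> VV[3]=[0, 0, 0, 2]
Event 3: SEND 1->2: VV[1][1]++ -> VV[1]=[0, 1, 0, 0], msg_vec=[0, 1, 0, 0]; VV[2]=max(VV[2],msg_vec) then VV[2][2]++ -> VV[2]=[0, 1, 1, 0]
Event 4: LOCAL 0: VV[0][0]++ -> VV[0]=[1, 0, 0, 0]
Event 5: SEND 3->0: VV[3][3]++ -> VV[3]=[0, 0, 0, 3], msg_vec=[0, 0, 0, 3]; VV[0]=max(VV[0],msg_vec) then VV[0][0]++ -> VV[0]=[2, 0, 0, 3]
Event 6: LOCAL 2: VV[2][2]++ -> VV[2]=[0, 1, 2, 0]
Event 7: LOCAL 1: VV[1][1]++ -> VV[1]=[0, 2, 0, 0]
Event 8: SEND 3->1: VV[3][3]++ -> VV[3]=[0, 0, 0, 4], msg_vec=[0, 0, 0, 4]; VV[1]=max(VV[1],msg_vec) then VV[1][1]++ -> VV[1]=[0, 3, 0, 4]
Event 5 stamp: [0, 0, 0, 3]
Event 7 stamp: [0, 2, 0, 0]
[0, 0, 0, 3] <= [0, 2, 0, 0]? False
[0, 2, 0, 0] <= [0, 0, 0, 3]? False
Relation: concurrent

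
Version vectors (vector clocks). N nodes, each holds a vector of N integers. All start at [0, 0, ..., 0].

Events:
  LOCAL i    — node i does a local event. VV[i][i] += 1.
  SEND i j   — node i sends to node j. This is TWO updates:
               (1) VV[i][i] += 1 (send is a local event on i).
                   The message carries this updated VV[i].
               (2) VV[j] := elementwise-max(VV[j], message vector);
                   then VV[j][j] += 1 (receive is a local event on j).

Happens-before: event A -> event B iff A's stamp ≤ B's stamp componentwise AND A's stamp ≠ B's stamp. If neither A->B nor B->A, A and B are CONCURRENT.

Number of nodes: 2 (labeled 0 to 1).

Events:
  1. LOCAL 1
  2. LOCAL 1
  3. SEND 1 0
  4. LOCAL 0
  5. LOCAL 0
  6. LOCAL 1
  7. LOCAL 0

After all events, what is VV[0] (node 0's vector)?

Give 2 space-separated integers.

Answer: 4 3

Derivation:
Initial: VV[0]=[0, 0]
Initial: VV[1]=[0, 0]
Event 1: LOCAL 1: VV[1][1]++ -> VV[1]=[0, 1]
Event 2: LOCAL 1: VV[1][1]++ -> VV[1]=[0, 2]
Event 3: SEND 1->0: VV[1][1]++ -> VV[1]=[0, 3], msg_vec=[0, 3]; VV[0]=max(VV[0],msg_vec) then VV[0][0]++ -> VV[0]=[1, 3]
Event 4: LOCAL 0: VV[0][0]++ -> VV[0]=[2, 3]
Event 5: LOCAL 0: VV[0][0]++ -> VV[0]=[3, 3]
Event 6: LOCAL 1: VV[1][1]++ -> VV[1]=[0, 4]
Event 7: LOCAL 0: VV[0][0]++ -> VV[0]=[4, 3]
Final vectors: VV[0]=[4, 3]; VV[1]=[0, 4]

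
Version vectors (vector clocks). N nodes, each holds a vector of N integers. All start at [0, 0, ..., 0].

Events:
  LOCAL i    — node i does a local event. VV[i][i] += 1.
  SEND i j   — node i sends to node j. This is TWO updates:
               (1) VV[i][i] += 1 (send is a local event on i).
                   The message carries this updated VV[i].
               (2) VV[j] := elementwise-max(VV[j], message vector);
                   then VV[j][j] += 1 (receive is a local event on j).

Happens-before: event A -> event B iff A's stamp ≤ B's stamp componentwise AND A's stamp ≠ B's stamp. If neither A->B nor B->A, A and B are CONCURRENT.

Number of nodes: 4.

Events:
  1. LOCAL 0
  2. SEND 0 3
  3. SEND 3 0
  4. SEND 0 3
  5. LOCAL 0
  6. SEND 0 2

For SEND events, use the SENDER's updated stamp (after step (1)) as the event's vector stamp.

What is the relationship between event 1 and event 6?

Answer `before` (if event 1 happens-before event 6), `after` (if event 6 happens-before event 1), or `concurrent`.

Initial: VV[0]=[0, 0, 0, 0]
Initial: VV[1]=[0, 0, 0, 0]
Initial: VV[2]=[0, 0, 0, 0]
Initial: VV[3]=[0, 0, 0, 0]
Event 1: LOCAL 0: VV[0][0]++ -> VV[0]=[1, 0, 0, 0]
Event 2: SEND 0->3: VV[0][0]++ -> VV[0]=[2, 0, 0, 0], msg_vec=[2, 0, 0, 0]; VV[3]=max(VV[3],msg_vec) then VV[3][3]++ -> VV[3]=[2, 0, 0, 1]
Event 3: SEND 3->0: VV[3][3]++ -> VV[3]=[2, 0, 0, 2], msg_vec=[2, 0, 0, 2]; VV[0]=max(VV[0],msg_vec) then VV[0][0]++ -> VV[0]=[3, 0, 0, 2]
Event 4: SEND 0->3: VV[0][0]++ -> VV[0]=[4, 0, 0, 2], msg_vec=[4, 0, 0, 2]; VV[3]=max(VV[3],msg_vec) then VV[3][3]++ -> VV[3]=[4, 0, 0, 3]
Event 5: LOCAL 0: VV[0][0]++ -> VV[0]=[5, 0, 0, 2]
Event 6: SEND 0->2: VV[0][0]++ -> VV[0]=[6, 0, 0, 2], msg_vec=[6, 0, 0, 2]; VV[2]=max(VV[2],msg_vec) then VV[2][2]++ -> VV[2]=[6, 0, 1, 2]
Event 1 stamp: [1, 0, 0, 0]
Event 6 stamp: [6, 0, 0, 2]
[1, 0, 0, 0] <= [6, 0, 0, 2]? True
[6, 0, 0, 2] <= [1, 0, 0, 0]? False
Relation: before

Answer: before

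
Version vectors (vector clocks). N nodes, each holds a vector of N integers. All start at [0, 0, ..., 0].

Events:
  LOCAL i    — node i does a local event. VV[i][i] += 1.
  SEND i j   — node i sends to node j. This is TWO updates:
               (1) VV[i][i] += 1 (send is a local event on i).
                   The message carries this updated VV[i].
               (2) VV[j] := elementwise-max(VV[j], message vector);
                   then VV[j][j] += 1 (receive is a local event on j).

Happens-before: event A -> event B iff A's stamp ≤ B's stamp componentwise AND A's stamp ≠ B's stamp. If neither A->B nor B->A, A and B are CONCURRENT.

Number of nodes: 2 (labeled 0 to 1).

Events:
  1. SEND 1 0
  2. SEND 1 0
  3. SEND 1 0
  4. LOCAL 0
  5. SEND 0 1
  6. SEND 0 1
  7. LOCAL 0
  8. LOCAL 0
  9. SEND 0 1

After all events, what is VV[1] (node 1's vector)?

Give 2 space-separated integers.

Initial: VV[0]=[0, 0]
Initial: VV[1]=[0, 0]
Event 1: SEND 1->0: VV[1][1]++ -> VV[1]=[0, 1], msg_vec=[0, 1]; VV[0]=max(VV[0],msg_vec) then VV[0][0]++ -> VV[0]=[1, 1]
Event 2: SEND 1->0: VV[1][1]++ -> VV[1]=[0, 2], msg_vec=[0, 2]; VV[0]=max(VV[0],msg_vec) then VV[0][0]++ -> VV[0]=[2, 2]
Event 3: SEND 1->0: VV[1][1]++ -> VV[1]=[0, 3], msg_vec=[0, 3]; VV[0]=max(VV[0],msg_vec) then VV[0][0]++ -> VV[0]=[3, 3]
Event 4: LOCAL 0: VV[0][0]++ -> VV[0]=[4, 3]
Event 5: SEND 0->1: VV[0][0]++ -> VV[0]=[5, 3], msg_vec=[5, 3]; VV[1]=max(VV[1],msg_vec) then VV[1][1]++ -> VV[1]=[5, 4]
Event 6: SEND 0->1: VV[0][0]++ -> VV[0]=[6, 3], msg_vec=[6, 3]; VV[1]=max(VV[1],msg_vec) then VV[1][1]++ -> VV[1]=[6, 5]
Event 7: LOCAL 0: VV[0][0]++ -> VV[0]=[7, 3]
Event 8: LOCAL 0: VV[0][0]++ -> VV[0]=[8, 3]
Event 9: SEND 0->1: VV[0][0]++ -> VV[0]=[9, 3], msg_vec=[9, 3]; VV[1]=max(VV[1],msg_vec) then VV[1][1]++ -> VV[1]=[9, 6]
Final vectors: VV[0]=[9, 3]; VV[1]=[9, 6]

Answer: 9 6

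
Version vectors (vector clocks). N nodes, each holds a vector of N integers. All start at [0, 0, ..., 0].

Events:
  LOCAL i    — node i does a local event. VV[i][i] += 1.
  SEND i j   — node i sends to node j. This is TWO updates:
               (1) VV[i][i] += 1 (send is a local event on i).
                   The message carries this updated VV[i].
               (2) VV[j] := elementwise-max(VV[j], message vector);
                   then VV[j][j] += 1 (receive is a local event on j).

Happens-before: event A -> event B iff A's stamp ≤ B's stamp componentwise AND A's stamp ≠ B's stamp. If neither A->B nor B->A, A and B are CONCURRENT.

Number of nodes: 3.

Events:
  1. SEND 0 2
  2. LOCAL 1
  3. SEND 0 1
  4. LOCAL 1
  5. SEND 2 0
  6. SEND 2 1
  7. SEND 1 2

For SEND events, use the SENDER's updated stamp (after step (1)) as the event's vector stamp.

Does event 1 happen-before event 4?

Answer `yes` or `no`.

Initial: VV[0]=[0, 0, 0]
Initial: VV[1]=[0, 0, 0]
Initial: VV[2]=[0, 0, 0]
Event 1: SEND 0->2: VV[0][0]++ -> VV[0]=[1, 0, 0], msg_vec=[1, 0, 0]; VV[2]=max(VV[2],msg_vec) then VV[2][2]++ -> VV[2]=[1, 0, 1]
Event 2: LOCAL 1: VV[1][1]++ -> VV[1]=[0, 1, 0]
Event 3: SEND 0->1: VV[0][0]++ -> VV[0]=[2, 0, 0], msg_vec=[2, 0, 0]; VV[1]=max(VV[1],msg_vec) then VV[1][1]++ -> VV[1]=[2, 2, 0]
Event 4: LOCAL 1: VV[1][1]++ -> VV[1]=[2, 3, 0]
Event 5: SEND 2->0: VV[2][2]++ -> VV[2]=[1, 0, 2], msg_vec=[1, 0, 2]; VV[0]=max(VV[0],msg_vec) then VV[0][0]++ -> VV[0]=[3, 0, 2]
Event 6: SEND 2->1: VV[2][2]++ -> VV[2]=[1, 0, 3], msg_vec=[1, 0, 3]; VV[1]=max(VV[1],msg_vec) then VV[1][1]++ -> VV[1]=[2, 4, 3]
Event 7: SEND 1->2: VV[1][1]++ -> VV[1]=[2, 5, 3], msg_vec=[2, 5, 3]; VV[2]=max(VV[2],msg_vec) then VV[2][2]++ -> VV[2]=[2, 5, 4]
Event 1 stamp: [1, 0, 0]
Event 4 stamp: [2, 3, 0]
[1, 0, 0] <= [2, 3, 0]? True. Equal? False. Happens-before: True

Answer: yes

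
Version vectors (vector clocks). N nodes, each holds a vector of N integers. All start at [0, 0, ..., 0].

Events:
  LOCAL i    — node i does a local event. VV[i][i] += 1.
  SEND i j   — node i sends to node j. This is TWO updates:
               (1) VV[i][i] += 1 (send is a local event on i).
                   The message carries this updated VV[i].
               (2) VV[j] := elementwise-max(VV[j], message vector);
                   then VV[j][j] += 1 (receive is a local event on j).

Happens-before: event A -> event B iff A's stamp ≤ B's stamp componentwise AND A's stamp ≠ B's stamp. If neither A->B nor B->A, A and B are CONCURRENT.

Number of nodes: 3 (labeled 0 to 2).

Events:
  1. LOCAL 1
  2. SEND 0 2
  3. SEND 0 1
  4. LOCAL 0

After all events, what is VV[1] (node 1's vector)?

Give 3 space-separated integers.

Answer: 2 2 0

Derivation:
Initial: VV[0]=[0, 0, 0]
Initial: VV[1]=[0, 0, 0]
Initial: VV[2]=[0, 0, 0]
Event 1: LOCAL 1: VV[1][1]++ -> VV[1]=[0, 1, 0]
Event 2: SEND 0->2: VV[0][0]++ -> VV[0]=[1, 0, 0], msg_vec=[1, 0, 0]; VV[2]=max(VV[2],msg_vec) then VV[2][2]++ -> VV[2]=[1, 0, 1]
Event 3: SEND 0->1: VV[0][0]++ -> VV[0]=[2, 0, 0], msg_vec=[2, 0, 0]; VV[1]=max(VV[1],msg_vec) then VV[1][1]++ -> VV[1]=[2, 2, 0]
Event 4: LOCAL 0: VV[0][0]++ -> VV[0]=[3, 0, 0]
Final vectors: VV[0]=[3, 0, 0]; VV[1]=[2, 2, 0]; VV[2]=[1, 0, 1]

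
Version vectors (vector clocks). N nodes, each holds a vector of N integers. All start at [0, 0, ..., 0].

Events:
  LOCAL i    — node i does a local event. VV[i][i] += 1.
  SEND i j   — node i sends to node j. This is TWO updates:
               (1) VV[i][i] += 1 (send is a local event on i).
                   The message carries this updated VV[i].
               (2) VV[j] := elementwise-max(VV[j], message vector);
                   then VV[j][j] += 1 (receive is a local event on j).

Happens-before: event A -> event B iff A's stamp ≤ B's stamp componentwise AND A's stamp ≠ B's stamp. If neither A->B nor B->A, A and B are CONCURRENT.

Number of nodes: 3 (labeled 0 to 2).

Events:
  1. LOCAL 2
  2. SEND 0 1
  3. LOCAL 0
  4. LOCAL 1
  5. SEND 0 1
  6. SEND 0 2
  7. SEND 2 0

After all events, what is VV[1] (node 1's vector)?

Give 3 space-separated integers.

Answer: 3 3 0

Derivation:
Initial: VV[0]=[0, 0, 0]
Initial: VV[1]=[0, 0, 0]
Initial: VV[2]=[0, 0, 0]
Event 1: LOCAL 2: VV[2][2]++ -> VV[2]=[0, 0, 1]
Event 2: SEND 0->1: VV[0][0]++ -> VV[0]=[1, 0, 0], msg_vec=[1, 0, 0]; VV[1]=max(VV[1],msg_vec) then VV[1][1]++ -> VV[1]=[1, 1, 0]
Event 3: LOCAL 0: VV[0][0]++ -> VV[0]=[2, 0, 0]
Event 4: LOCAL 1: VV[1][1]++ -> VV[1]=[1, 2, 0]
Event 5: SEND 0->1: VV[0][0]++ -> VV[0]=[3, 0, 0], msg_vec=[3, 0, 0]; VV[1]=max(VV[1],msg_vec) then VV[1][1]++ -> VV[1]=[3, 3, 0]
Event 6: SEND 0->2: VV[0][0]++ -> VV[0]=[4, 0, 0], msg_vec=[4, 0, 0]; VV[2]=max(VV[2],msg_vec) then VV[2][2]++ -> VV[2]=[4, 0, 2]
Event 7: SEND 2->0: VV[2][2]++ -> VV[2]=[4, 0, 3], msg_vec=[4, 0, 3]; VV[0]=max(VV[0],msg_vec) then VV[0][0]++ -> VV[0]=[5, 0, 3]
Final vectors: VV[0]=[5, 0, 3]; VV[1]=[3, 3, 0]; VV[2]=[4, 0, 3]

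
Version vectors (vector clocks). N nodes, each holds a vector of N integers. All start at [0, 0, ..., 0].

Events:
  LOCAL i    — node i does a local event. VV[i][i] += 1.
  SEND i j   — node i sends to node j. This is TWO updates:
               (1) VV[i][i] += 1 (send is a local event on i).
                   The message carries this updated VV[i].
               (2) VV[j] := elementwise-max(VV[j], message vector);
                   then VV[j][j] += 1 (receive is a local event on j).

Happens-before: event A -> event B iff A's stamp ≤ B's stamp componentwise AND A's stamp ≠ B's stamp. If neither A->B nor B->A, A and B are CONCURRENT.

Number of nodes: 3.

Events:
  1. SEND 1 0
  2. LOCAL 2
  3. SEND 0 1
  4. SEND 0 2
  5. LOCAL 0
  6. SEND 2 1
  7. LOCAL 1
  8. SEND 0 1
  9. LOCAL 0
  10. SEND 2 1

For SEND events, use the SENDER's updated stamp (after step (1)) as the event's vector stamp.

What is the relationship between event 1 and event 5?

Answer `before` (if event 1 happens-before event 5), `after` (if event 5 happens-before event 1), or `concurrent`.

Answer: before

Derivation:
Initial: VV[0]=[0, 0, 0]
Initial: VV[1]=[0, 0, 0]
Initial: VV[2]=[0, 0, 0]
Event 1: SEND 1->0: VV[1][1]++ -> VV[1]=[0, 1, 0], msg_vec=[0, 1, 0]; VV[0]=max(VV[0],msg_vec) then VV[0][0]++ -> VV[0]=[1, 1, 0]
Event 2: LOCAL 2: VV[2][2]++ -> VV[2]=[0, 0, 1]
Event 3: SEND 0->1: VV[0][0]++ -> VV[0]=[2, 1, 0], msg_vec=[2, 1, 0]; VV[1]=max(VV[1],msg_vec) then VV[1][1]++ -> VV[1]=[2, 2, 0]
Event 4: SEND 0->2: VV[0][0]++ -> VV[0]=[3, 1, 0], msg_vec=[3, 1, 0]; VV[2]=max(VV[2],msg_vec) then VV[2][2]++ -> VV[2]=[3, 1, 2]
Event 5: LOCAL 0: VV[0][0]++ -> VV[0]=[4, 1, 0]
Event 6: SEND 2->1: VV[2][2]++ -> VV[2]=[3, 1, 3], msg_vec=[3, 1, 3]; VV[1]=max(VV[1],msg_vec) then VV[1][1]++ -> VV[1]=[3, 3, 3]
Event 7: LOCAL 1: VV[1][1]++ -> VV[1]=[3, 4, 3]
Event 8: SEND 0->1: VV[0][0]++ -> VV[0]=[5, 1, 0], msg_vec=[5, 1, 0]; VV[1]=max(VV[1],msg_vec) then VV[1][1]++ -> VV[1]=[5, 5, 3]
Event 9: LOCAL 0: VV[0][0]++ -> VV[0]=[6, 1, 0]
Event 10: SEND 2->1: VV[2][2]++ -> VV[2]=[3, 1, 4], msg_vec=[3, 1, 4]; VV[1]=max(VV[1],msg_vec) then VV[1][1]++ -> VV[1]=[5, 6, 4]
Event 1 stamp: [0, 1, 0]
Event 5 stamp: [4, 1, 0]
[0, 1, 0] <= [4, 1, 0]? True
[4, 1, 0] <= [0, 1, 0]? False
Relation: before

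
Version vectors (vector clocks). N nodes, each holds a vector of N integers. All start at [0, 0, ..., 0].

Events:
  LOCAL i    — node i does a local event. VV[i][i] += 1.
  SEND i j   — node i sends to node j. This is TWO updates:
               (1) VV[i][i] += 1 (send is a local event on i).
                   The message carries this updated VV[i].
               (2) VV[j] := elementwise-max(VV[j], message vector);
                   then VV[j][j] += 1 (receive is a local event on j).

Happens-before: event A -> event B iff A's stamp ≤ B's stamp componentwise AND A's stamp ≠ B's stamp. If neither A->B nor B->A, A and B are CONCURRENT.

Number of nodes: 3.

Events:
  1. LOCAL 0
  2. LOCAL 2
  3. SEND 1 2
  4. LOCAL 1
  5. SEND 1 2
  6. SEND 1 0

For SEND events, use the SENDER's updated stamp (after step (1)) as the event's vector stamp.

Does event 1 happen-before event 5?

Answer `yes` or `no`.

Answer: no

Derivation:
Initial: VV[0]=[0, 0, 0]
Initial: VV[1]=[0, 0, 0]
Initial: VV[2]=[0, 0, 0]
Event 1: LOCAL 0: VV[0][0]++ -> VV[0]=[1, 0, 0]
Event 2: LOCAL 2: VV[2][2]++ -> VV[2]=[0, 0, 1]
Event 3: SEND 1->2: VV[1][1]++ -> VV[1]=[0, 1, 0], msg_vec=[0, 1, 0]; VV[2]=max(VV[2],msg_vec) then VV[2][2]++ -> VV[2]=[0, 1, 2]
Event 4: LOCAL 1: VV[1][1]++ -> VV[1]=[0, 2, 0]
Event 5: SEND 1->2: VV[1][1]++ -> VV[1]=[0, 3, 0], msg_vec=[0, 3, 0]; VV[2]=max(VV[2],msg_vec) then VV[2][2]++ -> VV[2]=[0, 3, 3]
Event 6: SEND 1->0: VV[1][1]++ -> VV[1]=[0, 4, 0], msg_vec=[0, 4, 0]; VV[0]=max(VV[0],msg_vec) then VV[0][0]++ -> VV[0]=[2, 4, 0]
Event 1 stamp: [1, 0, 0]
Event 5 stamp: [0, 3, 0]
[1, 0, 0] <= [0, 3, 0]? False. Equal? False. Happens-before: False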